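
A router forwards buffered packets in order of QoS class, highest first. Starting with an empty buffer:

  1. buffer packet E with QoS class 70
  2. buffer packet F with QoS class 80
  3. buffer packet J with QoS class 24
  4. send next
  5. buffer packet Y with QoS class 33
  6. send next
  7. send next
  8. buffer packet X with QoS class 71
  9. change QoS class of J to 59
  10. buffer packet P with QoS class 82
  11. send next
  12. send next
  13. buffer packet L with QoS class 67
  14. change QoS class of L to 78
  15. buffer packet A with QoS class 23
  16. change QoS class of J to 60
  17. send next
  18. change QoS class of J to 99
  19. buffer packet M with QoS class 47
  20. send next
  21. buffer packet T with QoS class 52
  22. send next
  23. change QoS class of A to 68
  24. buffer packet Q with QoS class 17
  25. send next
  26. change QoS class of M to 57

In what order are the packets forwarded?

add E (QoS class 70) → {E:70}
add F (QoS class 80) → {F:80, E:70}
add J (QoS class 24) → {F:80, E:70, J:24}
send next → F; now {E:70, J:24}
add Y (QoS class 33) → {E:70, Y:33, J:24}
send next → E; now {Y:33, J:24}
send next → Y; now {J:24}
add X (QoS class 71) → {X:71, J:24}
update J to QoS class 59 → {X:71, J:59}
add P (QoS class 82) → {P:82, X:71, J:59}
send next → P; now {X:71, J:59}
send next → X; now {J:59}
add L (QoS class 67) → {L:67, J:59}
update L to QoS class 78 → {L:78, J:59}
add A (QoS class 23) → {L:78, J:59, A:23}
update J to QoS class 60 → {L:78, J:60, A:23}
send next → L; now {J:60, A:23}
update J to QoS class 99 → {J:99, A:23}
add M (QoS class 47) → {J:99, M:47, A:23}
send next → J; now {M:47, A:23}
add T (QoS class 52) → {T:52, M:47, A:23}
send next → T; now {M:47, A:23}
update A to QoS class 68 → {A:68, M:47}
add Q (QoS class 17) → {A:68, M:47, Q:17}
send next → A; now {M:47, Q:17}
update M to QoS class 57 → {M:57, Q:17}

F → E → Y → P → X → L → J → T → A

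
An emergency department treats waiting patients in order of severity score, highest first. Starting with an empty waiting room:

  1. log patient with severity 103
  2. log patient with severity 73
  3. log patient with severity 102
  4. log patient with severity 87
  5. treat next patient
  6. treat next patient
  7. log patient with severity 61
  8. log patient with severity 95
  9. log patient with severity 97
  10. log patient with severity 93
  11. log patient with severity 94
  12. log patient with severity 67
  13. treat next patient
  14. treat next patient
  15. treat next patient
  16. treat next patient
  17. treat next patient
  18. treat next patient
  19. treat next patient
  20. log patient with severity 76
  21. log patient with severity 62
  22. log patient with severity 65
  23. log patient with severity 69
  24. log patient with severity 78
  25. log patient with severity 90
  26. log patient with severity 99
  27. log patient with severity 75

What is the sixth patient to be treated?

93

insert 103 → {103}
insert 73 → {103, 73}
insert 102 → {103, 102, 73}
insert 87 → {103, 102, 87, 73}
treat next patient → 103; now {102, 87, 73}
treat next patient → 102; now {87, 73}
insert 61 → {87, 73, 61}
insert 95 → {95, 87, 73, 61}
insert 97 → {97, 95, 87, 73, 61}
insert 93 → {97, 95, 93, 87, 73, 61}
insert 94 → {97, 95, 94, 93, 87, 73, 61}
insert 67 → {97, 95, 94, 93, 87, 73, 67, 61}
treat next patient → 97; now {95, 94, 93, 87, 73, 67, 61}
treat next patient → 95; now {94, 93, 87, 73, 67, 61}
treat next patient → 94; now {93, 87, 73, 67, 61}
treat next patient → 93; now {87, 73, 67, 61}
treat next patient → 87; now {73, 67, 61}
treat next patient → 73; now {67, 61}
treat next patient → 67; now {61}
insert 76 → {76, 61}
insert 62 → {76, 62, 61}
insert 65 → {76, 65, 62, 61}
insert 69 → {76, 69, 65, 62, 61}
insert 78 → {78, 76, 69, 65, 62, 61}
insert 90 → {90, 78, 76, 69, 65, 62, 61}
insert 99 → {99, 90, 78, 76, 69, 65, 62, 61}
insert 75 → {99, 90, 78, 76, 75, 69, 65, 62, 61}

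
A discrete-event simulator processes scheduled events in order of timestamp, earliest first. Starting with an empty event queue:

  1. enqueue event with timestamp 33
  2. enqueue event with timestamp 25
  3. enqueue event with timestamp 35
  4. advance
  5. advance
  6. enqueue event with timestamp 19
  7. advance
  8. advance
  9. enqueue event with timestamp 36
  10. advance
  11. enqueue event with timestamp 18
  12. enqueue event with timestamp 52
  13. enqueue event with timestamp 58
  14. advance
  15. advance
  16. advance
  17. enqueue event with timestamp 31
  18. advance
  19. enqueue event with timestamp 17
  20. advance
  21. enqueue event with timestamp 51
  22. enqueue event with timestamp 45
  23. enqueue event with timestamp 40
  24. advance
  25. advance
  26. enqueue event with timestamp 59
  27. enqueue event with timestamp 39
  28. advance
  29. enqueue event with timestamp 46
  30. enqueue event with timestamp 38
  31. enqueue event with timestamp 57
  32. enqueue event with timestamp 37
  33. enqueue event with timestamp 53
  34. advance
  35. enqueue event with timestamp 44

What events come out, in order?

25, 33, 19, 35, 36, 18, 52, 58, 31, 17, 40, 45, 39, 37

insert 33 → {33}
insert 25 → {25, 33}
insert 35 → {25, 33, 35}
advance → 25; now {33, 35}
advance → 33; now {35}
insert 19 → {19, 35}
advance → 19; now {35}
advance → 35; now {}
insert 36 → {36}
advance → 36; now {}
insert 18 → {18}
insert 52 → {18, 52}
insert 58 → {18, 52, 58}
advance → 18; now {52, 58}
advance → 52; now {58}
advance → 58; now {}
insert 31 → {31}
advance → 31; now {}
insert 17 → {17}
advance → 17; now {}
insert 51 → {51}
insert 45 → {45, 51}
insert 40 → {40, 45, 51}
advance → 40; now {45, 51}
advance → 45; now {51}
insert 59 → {51, 59}
insert 39 → {39, 51, 59}
advance → 39; now {51, 59}
insert 46 → {46, 51, 59}
insert 38 → {38, 46, 51, 59}
insert 57 → {38, 46, 51, 57, 59}
insert 37 → {37, 38, 46, 51, 57, 59}
insert 53 → {37, 38, 46, 51, 53, 57, 59}
advance → 37; now {38, 46, 51, 53, 57, 59}
insert 44 → {38, 44, 46, 51, 53, 57, 59}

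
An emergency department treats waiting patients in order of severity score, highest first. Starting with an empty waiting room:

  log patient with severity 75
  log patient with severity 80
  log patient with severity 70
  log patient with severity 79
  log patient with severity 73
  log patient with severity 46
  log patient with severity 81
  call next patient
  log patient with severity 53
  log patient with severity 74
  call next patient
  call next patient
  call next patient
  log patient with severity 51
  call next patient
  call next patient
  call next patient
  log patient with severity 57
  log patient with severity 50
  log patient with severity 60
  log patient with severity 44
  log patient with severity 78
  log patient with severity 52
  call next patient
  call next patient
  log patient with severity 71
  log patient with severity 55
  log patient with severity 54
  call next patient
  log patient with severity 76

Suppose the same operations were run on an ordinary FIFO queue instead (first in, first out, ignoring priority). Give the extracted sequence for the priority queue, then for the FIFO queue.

insert 75 → {75}
insert 80 → {80, 75}
insert 70 → {80, 75, 70}
insert 79 → {80, 79, 75, 70}
insert 73 → {80, 79, 75, 73, 70}
insert 46 → {80, 79, 75, 73, 70, 46}
insert 81 → {81, 80, 79, 75, 73, 70, 46}
call next patient → 81; now {80, 79, 75, 73, 70, 46}
insert 53 → {80, 79, 75, 73, 70, 53, 46}
insert 74 → {80, 79, 75, 74, 73, 70, 53, 46}
call next patient → 80; now {79, 75, 74, 73, 70, 53, 46}
call next patient → 79; now {75, 74, 73, 70, 53, 46}
call next patient → 75; now {74, 73, 70, 53, 46}
insert 51 → {74, 73, 70, 53, 51, 46}
call next patient → 74; now {73, 70, 53, 51, 46}
call next patient → 73; now {70, 53, 51, 46}
call next patient → 70; now {53, 51, 46}
insert 57 → {57, 53, 51, 46}
insert 50 → {57, 53, 51, 50, 46}
insert 60 → {60, 57, 53, 51, 50, 46}
insert 44 → {60, 57, 53, 51, 50, 46, 44}
insert 78 → {78, 60, 57, 53, 51, 50, 46, 44}
insert 52 → {78, 60, 57, 53, 52, 51, 50, 46, 44}
call next patient → 78; now {60, 57, 53, 52, 51, 50, 46, 44}
call next patient → 60; now {57, 53, 52, 51, 50, 46, 44}
insert 71 → {71, 57, 53, 52, 51, 50, 46, 44}
insert 55 → {71, 57, 55, 53, 52, 51, 50, 46, 44}
insert 54 → {71, 57, 55, 54, 53, 52, 51, 50, 46, 44}
call next patient → 71; now {57, 55, 54, 53, 52, 51, 50, 46, 44}
insert 76 → {76, 57, 55, 54, 53, 52, 51, 50, 46, 44}

priority queue: 81 → 80 → 79 → 75 → 74 → 73 → 70 → 78 → 60 → 71; FIFO queue: 75 → 80 → 70 → 79 → 73 → 46 → 81 → 53 → 74 → 51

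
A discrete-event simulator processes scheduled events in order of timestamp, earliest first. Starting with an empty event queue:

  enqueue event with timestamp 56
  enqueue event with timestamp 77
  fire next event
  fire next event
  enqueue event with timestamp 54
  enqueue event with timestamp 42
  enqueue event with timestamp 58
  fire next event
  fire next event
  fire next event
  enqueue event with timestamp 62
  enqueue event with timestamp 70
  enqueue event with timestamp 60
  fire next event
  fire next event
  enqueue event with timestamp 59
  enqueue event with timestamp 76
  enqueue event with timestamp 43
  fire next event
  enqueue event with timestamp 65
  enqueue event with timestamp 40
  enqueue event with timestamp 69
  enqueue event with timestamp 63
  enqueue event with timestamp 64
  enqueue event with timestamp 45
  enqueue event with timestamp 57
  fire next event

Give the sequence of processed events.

[56, 77, 42, 54, 58, 60, 62, 43, 40]

insert 56 → {56}
insert 77 → {56, 77}
fire next event → 56; now {77}
fire next event → 77; now {}
insert 54 → {54}
insert 42 → {42, 54}
insert 58 → {42, 54, 58}
fire next event → 42; now {54, 58}
fire next event → 54; now {58}
fire next event → 58; now {}
insert 62 → {62}
insert 70 → {62, 70}
insert 60 → {60, 62, 70}
fire next event → 60; now {62, 70}
fire next event → 62; now {70}
insert 59 → {59, 70}
insert 76 → {59, 70, 76}
insert 43 → {43, 59, 70, 76}
fire next event → 43; now {59, 70, 76}
insert 65 → {59, 65, 70, 76}
insert 40 → {40, 59, 65, 70, 76}
insert 69 → {40, 59, 65, 69, 70, 76}
insert 63 → {40, 59, 63, 65, 69, 70, 76}
insert 64 → {40, 59, 63, 64, 65, 69, 70, 76}
insert 45 → {40, 45, 59, 63, 64, 65, 69, 70, 76}
insert 57 → {40, 45, 57, 59, 63, 64, 65, 69, 70, 76}
fire next event → 40; now {45, 57, 59, 63, 64, 65, 69, 70, 76}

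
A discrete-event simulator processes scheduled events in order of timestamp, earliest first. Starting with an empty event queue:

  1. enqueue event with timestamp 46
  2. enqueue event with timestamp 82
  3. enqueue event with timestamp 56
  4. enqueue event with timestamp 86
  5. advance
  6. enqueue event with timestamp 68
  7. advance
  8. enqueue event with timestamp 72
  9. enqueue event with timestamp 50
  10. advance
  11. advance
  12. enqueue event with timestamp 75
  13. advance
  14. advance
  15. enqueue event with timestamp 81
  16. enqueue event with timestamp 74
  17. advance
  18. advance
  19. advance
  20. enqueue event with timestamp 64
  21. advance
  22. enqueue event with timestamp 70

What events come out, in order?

insert 46 → {46}
insert 82 → {46, 82}
insert 56 → {46, 56, 82}
insert 86 → {46, 56, 82, 86}
advance → 46; now {56, 82, 86}
insert 68 → {56, 68, 82, 86}
advance → 56; now {68, 82, 86}
insert 72 → {68, 72, 82, 86}
insert 50 → {50, 68, 72, 82, 86}
advance → 50; now {68, 72, 82, 86}
advance → 68; now {72, 82, 86}
insert 75 → {72, 75, 82, 86}
advance → 72; now {75, 82, 86}
advance → 75; now {82, 86}
insert 81 → {81, 82, 86}
insert 74 → {74, 81, 82, 86}
advance → 74; now {81, 82, 86}
advance → 81; now {82, 86}
advance → 82; now {86}
insert 64 → {64, 86}
advance → 64; now {86}
insert 70 → {70, 86}

[46, 56, 50, 68, 72, 75, 74, 81, 82, 64]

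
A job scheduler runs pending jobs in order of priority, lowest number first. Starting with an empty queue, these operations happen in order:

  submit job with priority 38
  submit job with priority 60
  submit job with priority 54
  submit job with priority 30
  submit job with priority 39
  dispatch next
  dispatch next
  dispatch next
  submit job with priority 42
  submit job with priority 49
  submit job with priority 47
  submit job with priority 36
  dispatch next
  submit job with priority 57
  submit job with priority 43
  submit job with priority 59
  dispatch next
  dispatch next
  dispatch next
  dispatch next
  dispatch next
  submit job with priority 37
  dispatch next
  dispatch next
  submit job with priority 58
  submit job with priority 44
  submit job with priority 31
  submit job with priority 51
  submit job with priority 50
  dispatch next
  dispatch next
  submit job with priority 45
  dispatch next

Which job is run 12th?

31

insert 38 → {38}
insert 60 → {38, 60}
insert 54 → {38, 54, 60}
insert 30 → {30, 38, 54, 60}
insert 39 → {30, 38, 39, 54, 60}
dispatch next → 30; now {38, 39, 54, 60}
dispatch next → 38; now {39, 54, 60}
dispatch next → 39; now {54, 60}
insert 42 → {42, 54, 60}
insert 49 → {42, 49, 54, 60}
insert 47 → {42, 47, 49, 54, 60}
insert 36 → {36, 42, 47, 49, 54, 60}
dispatch next → 36; now {42, 47, 49, 54, 60}
insert 57 → {42, 47, 49, 54, 57, 60}
insert 43 → {42, 43, 47, 49, 54, 57, 60}
insert 59 → {42, 43, 47, 49, 54, 57, 59, 60}
dispatch next → 42; now {43, 47, 49, 54, 57, 59, 60}
dispatch next → 43; now {47, 49, 54, 57, 59, 60}
dispatch next → 47; now {49, 54, 57, 59, 60}
dispatch next → 49; now {54, 57, 59, 60}
dispatch next → 54; now {57, 59, 60}
insert 37 → {37, 57, 59, 60}
dispatch next → 37; now {57, 59, 60}
dispatch next → 57; now {59, 60}
insert 58 → {58, 59, 60}
insert 44 → {44, 58, 59, 60}
insert 31 → {31, 44, 58, 59, 60}
insert 51 → {31, 44, 51, 58, 59, 60}
insert 50 → {31, 44, 50, 51, 58, 59, 60}
dispatch next → 31; now {44, 50, 51, 58, 59, 60}
dispatch next → 44; now {50, 51, 58, 59, 60}
insert 45 → {45, 50, 51, 58, 59, 60}
dispatch next → 45; now {50, 51, 58, 59, 60}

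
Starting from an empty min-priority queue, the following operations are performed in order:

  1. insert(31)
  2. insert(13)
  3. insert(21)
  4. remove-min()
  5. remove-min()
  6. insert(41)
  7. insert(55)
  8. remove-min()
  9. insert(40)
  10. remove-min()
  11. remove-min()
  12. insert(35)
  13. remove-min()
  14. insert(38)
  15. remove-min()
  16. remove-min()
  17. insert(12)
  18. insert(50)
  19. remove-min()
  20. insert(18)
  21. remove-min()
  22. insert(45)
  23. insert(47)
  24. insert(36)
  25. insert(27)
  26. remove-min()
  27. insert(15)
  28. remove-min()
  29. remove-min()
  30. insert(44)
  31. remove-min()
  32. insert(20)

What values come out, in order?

[13, 21, 31, 40, 41, 35, 38, 55, 12, 18, 27, 15, 36, 44]

insert 31 → {31}
insert 13 → {13, 31}
insert 21 → {13, 21, 31}
remove-min → 13; now {21, 31}
remove-min → 21; now {31}
insert 41 → {31, 41}
insert 55 → {31, 41, 55}
remove-min → 31; now {41, 55}
insert 40 → {40, 41, 55}
remove-min → 40; now {41, 55}
remove-min → 41; now {55}
insert 35 → {35, 55}
remove-min → 35; now {55}
insert 38 → {38, 55}
remove-min → 38; now {55}
remove-min → 55; now {}
insert 12 → {12}
insert 50 → {12, 50}
remove-min → 12; now {50}
insert 18 → {18, 50}
remove-min → 18; now {50}
insert 45 → {45, 50}
insert 47 → {45, 47, 50}
insert 36 → {36, 45, 47, 50}
insert 27 → {27, 36, 45, 47, 50}
remove-min → 27; now {36, 45, 47, 50}
insert 15 → {15, 36, 45, 47, 50}
remove-min → 15; now {36, 45, 47, 50}
remove-min → 36; now {45, 47, 50}
insert 44 → {44, 45, 47, 50}
remove-min → 44; now {45, 47, 50}
insert 20 → {20, 45, 47, 50}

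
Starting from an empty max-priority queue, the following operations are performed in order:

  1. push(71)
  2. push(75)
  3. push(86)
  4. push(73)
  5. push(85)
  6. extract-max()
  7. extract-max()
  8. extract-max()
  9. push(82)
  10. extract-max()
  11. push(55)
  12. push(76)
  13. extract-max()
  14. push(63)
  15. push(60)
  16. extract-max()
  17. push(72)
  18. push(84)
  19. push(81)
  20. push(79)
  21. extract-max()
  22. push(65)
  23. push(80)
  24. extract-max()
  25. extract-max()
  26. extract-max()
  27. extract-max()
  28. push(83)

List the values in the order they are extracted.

86, 85, 75, 82, 76, 73, 84, 81, 80, 79, 72

insert 71 → {71}
insert 75 → {75, 71}
insert 86 → {86, 75, 71}
insert 73 → {86, 75, 73, 71}
insert 85 → {86, 85, 75, 73, 71}
extract-max → 86; now {85, 75, 73, 71}
extract-max → 85; now {75, 73, 71}
extract-max → 75; now {73, 71}
insert 82 → {82, 73, 71}
extract-max → 82; now {73, 71}
insert 55 → {73, 71, 55}
insert 76 → {76, 73, 71, 55}
extract-max → 76; now {73, 71, 55}
insert 63 → {73, 71, 63, 55}
insert 60 → {73, 71, 63, 60, 55}
extract-max → 73; now {71, 63, 60, 55}
insert 72 → {72, 71, 63, 60, 55}
insert 84 → {84, 72, 71, 63, 60, 55}
insert 81 → {84, 81, 72, 71, 63, 60, 55}
insert 79 → {84, 81, 79, 72, 71, 63, 60, 55}
extract-max → 84; now {81, 79, 72, 71, 63, 60, 55}
insert 65 → {81, 79, 72, 71, 65, 63, 60, 55}
insert 80 → {81, 80, 79, 72, 71, 65, 63, 60, 55}
extract-max → 81; now {80, 79, 72, 71, 65, 63, 60, 55}
extract-max → 80; now {79, 72, 71, 65, 63, 60, 55}
extract-max → 79; now {72, 71, 65, 63, 60, 55}
extract-max → 72; now {71, 65, 63, 60, 55}
insert 83 → {83, 71, 65, 63, 60, 55}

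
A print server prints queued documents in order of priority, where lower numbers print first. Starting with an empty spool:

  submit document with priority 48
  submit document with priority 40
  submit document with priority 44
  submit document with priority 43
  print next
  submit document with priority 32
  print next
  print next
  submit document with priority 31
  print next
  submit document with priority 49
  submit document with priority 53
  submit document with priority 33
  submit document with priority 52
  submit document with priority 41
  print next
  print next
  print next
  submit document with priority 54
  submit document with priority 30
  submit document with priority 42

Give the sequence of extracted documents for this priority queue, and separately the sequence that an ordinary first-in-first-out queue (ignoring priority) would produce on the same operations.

priority queue: [40, 32, 43, 31, 33, 41, 44]; FIFO queue: 48, 40, 44, 43, 32, 31, 49

insert 48 → {48}
insert 40 → {40, 48}
insert 44 → {40, 44, 48}
insert 43 → {40, 43, 44, 48}
print next → 40; now {43, 44, 48}
insert 32 → {32, 43, 44, 48}
print next → 32; now {43, 44, 48}
print next → 43; now {44, 48}
insert 31 → {31, 44, 48}
print next → 31; now {44, 48}
insert 49 → {44, 48, 49}
insert 53 → {44, 48, 49, 53}
insert 33 → {33, 44, 48, 49, 53}
insert 52 → {33, 44, 48, 49, 52, 53}
insert 41 → {33, 41, 44, 48, 49, 52, 53}
print next → 33; now {41, 44, 48, 49, 52, 53}
print next → 41; now {44, 48, 49, 52, 53}
print next → 44; now {48, 49, 52, 53}
insert 54 → {48, 49, 52, 53, 54}
insert 30 → {30, 48, 49, 52, 53, 54}
insert 42 → {30, 42, 48, 49, 52, 53, 54}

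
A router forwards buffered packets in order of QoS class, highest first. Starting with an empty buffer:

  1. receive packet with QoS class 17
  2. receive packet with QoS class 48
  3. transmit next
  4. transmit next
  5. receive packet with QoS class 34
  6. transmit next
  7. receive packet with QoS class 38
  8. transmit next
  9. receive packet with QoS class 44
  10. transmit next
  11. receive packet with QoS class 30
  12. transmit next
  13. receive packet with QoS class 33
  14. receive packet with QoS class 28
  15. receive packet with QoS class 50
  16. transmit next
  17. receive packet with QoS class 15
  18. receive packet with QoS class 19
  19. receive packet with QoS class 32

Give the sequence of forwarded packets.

48, 17, 34, 38, 44, 30, 50

insert 17 → {17}
insert 48 → {48, 17}
transmit next → 48; now {17}
transmit next → 17; now {}
insert 34 → {34}
transmit next → 34; now {}
insert 38 → {38}
transmit next → 38; now {}
insert 44 → {44}
transmit next → 44; now {}
insert 30 → {30}
transmit next → 30; now {}
insert 33 → {33}
insert 28 → {33, 28}
insert 50 → {50, 33, 28}
transmit next → 50; now {33, 28}
insert 15 → {33, 28, 15}
insert 19 → {33, 28, 19, 15}
insert 32 → {33, 32, 28, 19, 15}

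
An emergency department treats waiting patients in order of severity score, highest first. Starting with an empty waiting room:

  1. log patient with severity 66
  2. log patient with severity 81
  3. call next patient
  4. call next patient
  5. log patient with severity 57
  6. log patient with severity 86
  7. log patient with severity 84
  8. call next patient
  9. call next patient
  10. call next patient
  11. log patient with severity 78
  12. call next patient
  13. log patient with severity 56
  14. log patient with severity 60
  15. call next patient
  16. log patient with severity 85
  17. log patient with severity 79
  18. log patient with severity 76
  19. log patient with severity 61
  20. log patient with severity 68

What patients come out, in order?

81 → 66 → 86 → 84 → 57 → 78 → 60

insert 66 → {66}
insert 81 → {81, 66}
call next patient → 81; now {66}
call next patient → 66; now {}
insert 57 → {57}
insert 86 → {86, 57}
insert 84 → {86, 84, 57}
call next patient → 86; now {84, 57}
call next patient → 84; now {57}
call next patient → 57; now {}
insert 78 → {78}
call next patient → 78; now {}
insert 56 → {56}
insert 60 → {60, 56}
call next patient → 60; now {56}
insert 85 → {85, 56}
insert 79 → {85, 79, 56}
insert 76 → {85, 79, 76, 56}
insert 61 → {85, 79, 76, 61, 56}
insert 68 → {85, 79, 76, 68, 61, 56}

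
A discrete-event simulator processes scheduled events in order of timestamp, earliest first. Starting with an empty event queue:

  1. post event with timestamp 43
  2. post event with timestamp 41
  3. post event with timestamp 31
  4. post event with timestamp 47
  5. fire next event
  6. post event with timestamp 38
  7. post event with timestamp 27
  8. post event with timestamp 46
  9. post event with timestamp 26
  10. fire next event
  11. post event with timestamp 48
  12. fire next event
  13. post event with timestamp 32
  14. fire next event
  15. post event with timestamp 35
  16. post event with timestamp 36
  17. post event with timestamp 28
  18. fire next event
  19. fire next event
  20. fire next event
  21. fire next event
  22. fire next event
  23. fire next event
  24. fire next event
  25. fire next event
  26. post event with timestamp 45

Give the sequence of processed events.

[31, 26, 27, 32, 28, 35, 36, 38, 41, 43, 46, 47]

insert 43 → {43}
insert 41 → {41, 43}
insert 31 → {31, 41, 43}
insert 47 → {31, 41, 43, 47}
fire next event → 31; now {41, 43, 47}
insert 38 → {38, 41, 43, 47}
insert 27 → {27, 38, 41, 43, 47}
insert 46 → {27, 38, 41, 43, 46, 47}
insert 26 → {26, 27, 38, 41, 43, 46, 47}
fire next event → 26; now {27, 38, 41, 43, 46, 47}
insert 48 → {27, 38, 41, 43, 46, 47, 48}
fire next event → 27; now {38, 41, 43, 46, 47, 48}
insert 32 → {32, 38, 41, 43, 46, 47, 48}
fire next event → 32; now {38, 41, 43, 46, 47, 48}
insert 35 → {35, 38, 41, 43, 46, 47, 48}
insert 36 → {35, 36, 38, 41, 43, 46, 47, 48}
insert 28 → {28, 35, 36, 38, 41, 43, 46, 47, 48}
fire next event → 28; now {35, 36, 38, 41, 43, 46, 47, 48}
fire next event → 35; now {36, 38, 41, 43, 46, 47, 48}
fire next event → 36; now {38, 41, 43, 46, 47, 48}
fire next event → 38; now {41, 43, 46, 47, 48}
fire next event → 41; now {43, 46, 47, 48}
fire next event → 43; now {46, 47, 48}
fire next event → 46; now {47, 48}
fire next event → 47; now {48}
insert 45 → {45, 48}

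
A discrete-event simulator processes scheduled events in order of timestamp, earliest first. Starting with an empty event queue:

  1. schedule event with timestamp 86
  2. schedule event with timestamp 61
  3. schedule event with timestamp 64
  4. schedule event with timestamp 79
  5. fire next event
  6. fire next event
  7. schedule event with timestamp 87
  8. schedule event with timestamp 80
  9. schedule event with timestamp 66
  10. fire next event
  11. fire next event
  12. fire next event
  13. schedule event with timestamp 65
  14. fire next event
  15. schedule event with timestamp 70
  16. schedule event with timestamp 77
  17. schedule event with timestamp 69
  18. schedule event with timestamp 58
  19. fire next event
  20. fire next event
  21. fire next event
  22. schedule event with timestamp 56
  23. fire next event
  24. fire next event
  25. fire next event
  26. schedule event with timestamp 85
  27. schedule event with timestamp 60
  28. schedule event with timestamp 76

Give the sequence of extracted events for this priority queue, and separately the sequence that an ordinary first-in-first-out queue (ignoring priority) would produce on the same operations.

insert 86 → {86}
insert 61 → {61, 86}
insert 64 → {61, 64, 86}
insert 79 → {61, 64, 79, 86}
fire next event → 61; now {64, 79, 86}
fire next event → 64; now {79, 86}
insert 87 → {79, 86, 87}
insert 80 → {79, 80, 86, 87}
insert 66 → {66, 79, 80, 86, 87}
fire next event → 66; now {79, 80, 86, 87}
fire next event → 79; now {80, 86, 87}
fire next event → 80; now {86, 87}
insert 65 → {65, 86, 87}
fire next event → 65; now {86, 87}
insert 70 → {70, 86, 87}
insert 77 → {70, 77, 86, 87}
insert 69 → {69, 70, 77, 86, 87}
insert 58 → {58, 69, 70, 77, 86, 87}
fire next event → 58; now {69, 70, 77, 86, 87}
fire next event → 69; now {70, 77, 86, 87}
fire next event → 70; now {77, 86, 87}
insert 56 → {56, 77, 86, 87}
fire next event → 56; now {77, 86, 87}
fire next event → 77; now {86, 87}
fire next event → 86; now {87}
insert 85 → {85, 87}
insert 60 → {60, 85, 87}
insert 76 → {60, 76, 85, 87}

priority queue: 61 → 64 → 66 → 79 → 80 → 65 → 58 → 69 → 70 → 56 → 77 → 86; FIFO queue: 86, 61, 64, 79, 87, 80, 66, 65, 70, 77, 69, 58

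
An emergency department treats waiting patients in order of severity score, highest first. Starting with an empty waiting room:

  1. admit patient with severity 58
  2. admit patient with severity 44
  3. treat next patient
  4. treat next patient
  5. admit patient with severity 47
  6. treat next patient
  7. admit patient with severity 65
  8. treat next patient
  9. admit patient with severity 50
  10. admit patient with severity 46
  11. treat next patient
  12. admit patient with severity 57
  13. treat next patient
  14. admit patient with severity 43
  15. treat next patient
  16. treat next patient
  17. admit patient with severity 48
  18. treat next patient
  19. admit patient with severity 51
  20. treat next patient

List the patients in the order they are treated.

insert 58 → {58}
insert 44 → {58, 44}
treat next patient → 58; now {44}
treat next patient → 44; now {}
insert 47 → {47}
treat next patient → 47; now {}
insert 65 → {65}
treat next patient → 65; now {}
insert 50 → {50}
insert 46 → {50, 46}
treat next patient → 50; now {46}
insert 57 → {57, 46}
treat next patient → 57; now {46}
insert 43 → {46, 43}
treat next patient → 46; now {43}
treat next patient → 43; now {}
insert 48 → {48}
treat next patient → 48; now {}
insert 51 → {51}
treat next patient → 51; now {}

[58, 44, 47, 65, 50, 57, 46, 43, 48, 51]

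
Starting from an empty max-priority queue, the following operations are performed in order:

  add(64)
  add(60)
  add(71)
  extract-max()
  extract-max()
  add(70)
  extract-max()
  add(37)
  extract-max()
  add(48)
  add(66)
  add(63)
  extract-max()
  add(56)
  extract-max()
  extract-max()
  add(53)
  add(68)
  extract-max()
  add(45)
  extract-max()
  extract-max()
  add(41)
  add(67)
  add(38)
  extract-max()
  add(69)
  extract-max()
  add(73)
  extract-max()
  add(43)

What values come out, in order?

insert 64 → {64}
insert 60 → {64, 60}
insert 71 → {71, 64, 60}
extract-max → 71; now {64, 60}
extract-max → 64; now {60}
insert 70 → {70, 60}
extract-max → 70; now {60}
insert 37 → {60, 37}
extract-max → 60; now {37}
insert 48 → {48, 37}
insert 66 → {66, 48, 37}
insert 63 → {66, 63, 48, 37}
extract-max → 66; now {63, 48, 37}
insert 56 → {63, 56, 48, 37}
extract-max → 63; now {56, 48, 37}
extract-max → 56; now {48, 37}
insert 53 → {53, 48, 37}
insert 68 → {68, 53, 48, 37}
extract-max → 68; now {53, 48, 37}
insert 45 → {53, 48, 45, 37}
extract-max → 53; now {48, 45, 37}
extract-max → 48; now {45, 37}
insert 41 → {45, 41, 37}
insert 67 → {67, 45, 41, 37}
insert 38 → {67, 45, 41, 38, 37}
extract-max → 67; now {45, 41, 38, 37}
insert 69 → {69, 45, 41, 38, 37}
extract-max → 69; now {45, 41, 38, 37}
insert 73 → {73, 45, 41, 38, 37}
extract-max → 73; now {45, 41, 38, 37}
insert 43 → {45, 43, 41, 38, 37}

71, 64, 70, 60, 66, 63, 56, 68, 53, 48, 67, 69, 73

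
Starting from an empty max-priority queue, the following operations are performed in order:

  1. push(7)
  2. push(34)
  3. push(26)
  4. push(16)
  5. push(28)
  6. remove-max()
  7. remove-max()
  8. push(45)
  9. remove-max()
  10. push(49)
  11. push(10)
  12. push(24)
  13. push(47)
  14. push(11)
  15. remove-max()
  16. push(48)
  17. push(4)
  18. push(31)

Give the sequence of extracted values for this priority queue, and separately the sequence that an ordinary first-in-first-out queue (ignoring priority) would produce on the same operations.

insert 7 → {7}
insert 34 → {34, 7}
insert 26 → {34, 26, 7}
insert 16 → {34, 26, 16, 7}
insert 28 → {34, 28, 26, 16, 7}
remove-max → 34; now {28, 26, 16, 7}
remove-max → 28; now {26, 16, 7}
insert 45 → {45, 26, 16, 7}
remove-max → 45; now {26, 16, 7}
insert 49 → {49, 26, 16, 7}
insert 10 → {49, 26, 16, 10, 7}
insert 24 → {49, 26, 24, 16, 10, 7}
insert 47 → {49, 47, 26, 24, 16, 10, 7}
insert 11 → {49, 47, 26, 24, 16, 11, 10, 7}
remove-max → 49; now {47, 26, 24, 16, 11, 10, 7}
insert 48 → {48, 47, 26, 24, 16, 11, 10, 7}
insert 4 → {48, 47, 26, 24, 16, 11, 10, 7, 4}
insert 31 → {48, 47, 31, 26, 24, 16, 11, 10, 7, 4}

priority queue: 34 → 28 → 45 → 49; FIFO queue: [7, 34, 26, 16]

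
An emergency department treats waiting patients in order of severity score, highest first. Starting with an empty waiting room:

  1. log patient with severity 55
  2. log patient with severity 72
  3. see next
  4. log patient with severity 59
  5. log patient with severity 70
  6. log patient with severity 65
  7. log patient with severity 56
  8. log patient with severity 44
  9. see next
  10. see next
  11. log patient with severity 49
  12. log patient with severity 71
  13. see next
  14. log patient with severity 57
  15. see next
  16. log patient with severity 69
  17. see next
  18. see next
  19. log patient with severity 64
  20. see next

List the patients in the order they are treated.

[72, 70, 65, 71, 59, 69, 57, 64]

insert 55 → {55}
insert 72 → {72, 55}
see next → 72; now {55}
insert 59 → {59, 55}
insert 70 → {70, 59, 55}
insert 65 → {70, 65, 59, 55}
insert 56 → {70, 65, 59, 56, 55}
insert 44 → {70, 65, 59, 56, 55, 44}
see next → 70; now {65, 59, 56, 55, 44}
see next → 65; now {59, 56, 55, 44}
insert 49 → {59, 56, 55, 49, 44}
insert 71 → {71, 59, 56, 55, 49, 44}
see next → 71; now {59, 56, 55, 49, 44}
insert 57 → {59, 57, 56, 55, 49, 44}
see next → 59; now {57, 56, 55, 49, 44}
insert 69 → {69, 57, 56, 55, 49, 44}
see next → 69; now {57, 56, 55, 49, 44}
see next → 57; now {56, 55, 49, 44}
insert 64 → {64, 56, 55, 49, 44}
see next → 64; now {56, 55, 49, 44}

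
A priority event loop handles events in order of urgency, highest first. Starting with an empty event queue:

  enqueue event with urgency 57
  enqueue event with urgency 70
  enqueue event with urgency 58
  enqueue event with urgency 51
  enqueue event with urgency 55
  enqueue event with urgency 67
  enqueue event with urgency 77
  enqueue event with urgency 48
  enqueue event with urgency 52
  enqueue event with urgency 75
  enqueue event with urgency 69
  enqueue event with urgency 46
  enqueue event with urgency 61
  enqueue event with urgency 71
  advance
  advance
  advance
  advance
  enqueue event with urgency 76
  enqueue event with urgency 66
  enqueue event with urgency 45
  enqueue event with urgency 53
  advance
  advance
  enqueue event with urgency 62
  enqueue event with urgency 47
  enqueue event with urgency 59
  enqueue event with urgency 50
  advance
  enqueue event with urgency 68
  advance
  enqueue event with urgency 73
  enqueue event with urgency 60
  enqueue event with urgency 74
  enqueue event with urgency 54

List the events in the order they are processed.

insert 57 → {57}
insert 70 → {70, 57}
insert 58 → {70, 58, 57}
insert 51 → {70, 58, 57, 51}
insert 55 → {70, 58, 57, 55, 51}
insert 67 → {70, 67, 58, 57, 55, 51}
insert 77 → {77, 70, 67, 58, 57, 55, 51}
insert 48 → {77, 70, 67, 58, 57, 55, 51, 48}
insert 52 → {77, 70, 67, 58, 57, 55, 52, 51, 48}
insert 75 → {77, 75, 70, 67, 58, 57, 55, 52, 51, 48}
insert 69 → {77, 75, 70, 69, 67, 58, 57, 55, 52, 51, 48}
insert 46 → {77, 75, 70, 69, 67, 58, 57, 55, 52, 51, 48, 46}
insert 61 → {77, 75, 70, 69, 67, 61, 58, 57, 55, 52, 51, 48, 46}
insert 71 → {77, 75, 71, 70, 69, 67, 61, 58, 57, 55, 52, 51, 48, 46}
advance → 77; now {75, 71, 70, 69, 67, 61, 58, 57, 55, 52, 51, 48, 46}
advance → 75; now {71, 70, 69, 67, 61, 58, 57, 55, 52, 51, 48, 46}
advance → 71; now {70, 69, 67, 61, 58, 57, 55, 52, 51, 48, 46}
advance → 70; now {69, 67, 61, 58, 57, 55, 52, 51, 48, 46}
insert 76 → {76, 69, 67, 61, 58, 57, 55, 52, 51, 48, 46}
insert 66 → {76, 69, 67, 66, 61, 58, 57, 55, 52, 51, 48, 46}
insert 45 → {76, 69, 67, 66, 61, 58, 57, 55, 52, 51, 48, 46, 45}
insert 53 → {76, 69, 67, 66, 61, 58, 57, 55, 53, 52, 51, 48, 46, 45}
advance → 76; now {69, 67, 66, 61, 58, 57, 55, 53, 52, 51, 48, 46, 45}
advance → 69; now {67, 66, 61, 58, 57, 55, 53, 52, 51, 48, 46, 45}
insert 62 → {67, 66, 62, 61, 58, 57, 55, 53, 52, 51, 48, 46, 45}
insert 47 → {67, 66, 62, 61, 58, 57, 55, 53, 52, 51, 48, 47, 46, 45}
insert 59 → {67, 66, 62, 61, 59, 58, 57, 55, 53, 52, 51, 48, 47, 46, 45}
insert 50 → {67, 66, 62, 61, 59, 58, 57, 55, 53, 52, 51, 50, 48, 47, 46, 45}
advance → 67; now {66, 62, 61, 59, 58, 57, 55, 53, 52, 51, 50, 48, 47, 46, 45}
insert 68 → {68, 66, 62, 61, 59, 58, 57, 55, 53, 52, 51, 50, 48, 47, 46, 45}
advance → 68; now {66, 62, 61, 59, 58, 57, 55, 53, 52, 51, 50, 48, 47, 46, 45}
insert 73 → {73, 66, 62, 61, 59, 58, 57, 55, 53, 52, 51, 50, 48, 47, 46, 45}
insert 60 → {73, 66, 62, 61, 60, 59, 58, 57, 55, 53, 52, 51, 50, 48, 47, 46, 45}
insert 74 → {74, 73, 66, 62, 61, 60, 59, 58, 57, 55, 53, 52, 51, 50, 48, 47, 46, 45}
insert 54 → {74, 73, 66, 62, 61, 60, 59, 58, 57, 55, 54, 53, 52, 51, 50, 48, 47, 46, 45}

77 → 75 → 71 → 70 → 76 → 69 → 67 → 68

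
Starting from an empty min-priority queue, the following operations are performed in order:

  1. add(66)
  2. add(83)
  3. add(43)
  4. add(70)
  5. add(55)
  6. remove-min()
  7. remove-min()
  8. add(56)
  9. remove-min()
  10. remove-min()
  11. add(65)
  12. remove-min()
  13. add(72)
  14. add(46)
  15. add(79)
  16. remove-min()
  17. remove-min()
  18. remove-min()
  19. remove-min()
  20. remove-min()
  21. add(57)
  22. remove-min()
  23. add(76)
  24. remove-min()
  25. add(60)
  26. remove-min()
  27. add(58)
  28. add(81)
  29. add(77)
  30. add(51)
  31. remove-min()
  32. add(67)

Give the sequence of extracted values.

insert 66 → {66}
insert 83 → {66, 83}
insert 43 → {43, 66, 83}
insert 70 → {43, 66, 70, 83}
insert 55 → {43, 55, 66, 70, 83}
remove-min → 43; now {55, 66, 70, 83}
remove-min → 55; now {66, 70, 83}
insert 56 → {56, 66, 70, 83}
remove-min → 56; now {66, 70, 83}
remove-min → 66; now {70, 83}
insert 65 → {65, 70, 83}
remove-min → 65; now {70, 83}
insert 72 → {70, 72, 83}
insert 46 → {46, 70, 72, 83}
insert 79 → {46, 70, 72, 79, 83}
remove-min → 46; now {70, 72, 79, 83}
remove-min → 70; now {72, 79, 83}
remove-min → 72; now {79, 83}
remove-min → 79; now {83}
remove-min → 83; now {}
insert 57 → {57}
remove-min → 57; now {}
insert 76 → {76}
remove-min → 76; now {}
insert 60 → {60}
remove-min → 60; now {}
insert 58 → {58}
insert 81 → {58, 81}
insert 77 → {58, 77, 81}
insert 51 → {51, 58, 77, 81}
remove-min → 51; now {58, 77, 81}
insert 67 → {58, 67, 77, 81}

43, 55, 56, 66, 65, 46, 70, 72, 79, 83, 57, 76, 60, 51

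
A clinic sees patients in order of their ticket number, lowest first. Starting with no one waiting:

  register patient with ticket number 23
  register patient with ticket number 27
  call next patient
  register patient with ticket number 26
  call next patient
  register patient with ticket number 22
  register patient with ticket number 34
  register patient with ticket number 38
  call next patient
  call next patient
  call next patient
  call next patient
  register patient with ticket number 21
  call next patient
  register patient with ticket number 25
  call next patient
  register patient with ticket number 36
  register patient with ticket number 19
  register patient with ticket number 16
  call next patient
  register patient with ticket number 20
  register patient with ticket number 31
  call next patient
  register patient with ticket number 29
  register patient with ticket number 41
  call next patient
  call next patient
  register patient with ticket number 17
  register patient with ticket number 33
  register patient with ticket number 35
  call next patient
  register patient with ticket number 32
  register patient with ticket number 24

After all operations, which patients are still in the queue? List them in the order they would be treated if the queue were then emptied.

insert 23 → {23}
insert 27 → {23, 27}
call next patient → 23; now {27}
insert 26 → {26, 27}
call next patient → 26; now {27}
insert 22 → {22, 27}
insert 34 → {22, 27, 34}
insert 38 → {22, 27, 34, 38}
call next patient → 22; now {27, 34, 38}
call next patient → 27; now {34, 38}
call next patient → 34; now {38}
call next patient → 38; now {}
insert 21 → {21}
call next patient → 21; now {}
insert 25 → {25}
call next patient → 25; now {}
insert 36 → {36}
insert 19 → {19, 36}
insert 16 → {16, 19, 36}
call next patient → 16; now {19, 36}
insert 20 → {19, 20, 36}
insert 31 → {19, 20, 31, 36}
call next patient → 19; now {20, 31, 36}
insert 29 → {20, 29, 31, 36}
insert 41 → {20, 29, 31, 36, 41}
call next patient → 20; now {29, 31, 36, 41}
call next patient → 29; now {31, 36, 41}
insert 17 → {17, 31, 36, 41}
insert 33 → {17, 31, 33, 36, 41}
insert 35 → {17, 31, 33, 35, 36, 41}
call next patient → 17; now {31, 33, 35, 36, 41}
insert 32 → {31, 32, 33, 35, 36, 41}
insert 24 → {24, 31, 32, 33, 35, 36, 41}

[24, 31, 32, 33, 35, 36, 41]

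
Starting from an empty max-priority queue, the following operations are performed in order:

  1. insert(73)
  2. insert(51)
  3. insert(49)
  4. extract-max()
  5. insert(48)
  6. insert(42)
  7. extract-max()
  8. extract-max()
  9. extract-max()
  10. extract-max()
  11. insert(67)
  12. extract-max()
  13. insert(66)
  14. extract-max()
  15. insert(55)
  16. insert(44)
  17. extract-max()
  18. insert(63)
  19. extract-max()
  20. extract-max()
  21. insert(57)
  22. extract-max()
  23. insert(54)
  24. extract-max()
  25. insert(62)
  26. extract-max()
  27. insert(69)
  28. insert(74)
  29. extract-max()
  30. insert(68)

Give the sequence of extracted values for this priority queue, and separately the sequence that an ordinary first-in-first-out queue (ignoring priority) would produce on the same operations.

priority queue: 73, 51, 49, 48, 42, 67, 66, 55, 63, 44, 57, 54, 62, 74; FIFO queue: 73 → 51 → 49 → 48 → 42 → 67 → 66 → 55 → 44 → 63 → 57 → 54 → 62 → 69

insert 73 → {73}
insert 51 → {73, 51}
insert 49 → {73, 51, 49}
extract-max → 73; now {51, 49}
insert 48 → {51, 49, 48}
insert 42 → {51, 49, 48, 42}
extract-max → 51; now {49, 48, 42}
extract-max → 49; now {48, 42}
extract-max → 48; now {42}
extract-max → 42; now {}
insert 67 → {67}
extract-max → 67; now {}
insert 66 → {66}
extract-max → 66; now {}
insert 55 → {55}
insert 44 → {55, 44}
extract-max → 55; now {44}
insert 63 → {63, 44}
extract-max → 63; now {44}
extract-max → 44; now {}
insert 57 → {57}
extract-max → 57; now {}
insert 54 → {54}
extract-max → 54; now {}
insert 62 → {62}
extract-max → 62; now {}
insert 69 → {69}
insert 74 → {74, 69}
extract-max → 74; now {69}
insert 68 → {69, 68}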